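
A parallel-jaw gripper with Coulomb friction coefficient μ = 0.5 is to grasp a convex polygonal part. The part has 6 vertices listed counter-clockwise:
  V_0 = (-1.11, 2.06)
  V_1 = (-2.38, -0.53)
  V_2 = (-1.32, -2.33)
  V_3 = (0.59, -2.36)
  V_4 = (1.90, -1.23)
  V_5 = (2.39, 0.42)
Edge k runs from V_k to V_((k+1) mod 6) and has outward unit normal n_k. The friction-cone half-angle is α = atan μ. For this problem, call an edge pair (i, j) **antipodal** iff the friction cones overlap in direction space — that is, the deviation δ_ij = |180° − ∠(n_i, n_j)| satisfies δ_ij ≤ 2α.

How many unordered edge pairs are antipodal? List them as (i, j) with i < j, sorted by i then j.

α = atan 0.5 = 26.57°;  2α = 53.13°
n_0 = (-0.8979, +0.4403)
n_1 = (-0.8617, -0.5074)
n_2 = (-0.0157, -0.9999)
n_3 = (+0.6532, -0.7572)
n_4 = (+0.9586, -0.2847)
n_5 = (+0.4243, +0.9055)
  (0,1): δ = 123.39°  ·
  (0,2): δ = 64.78°  ·
  (0,3): δ = 23.10°  ✓
  (0,4): δ = 9.58°  ✓
  (0,5): δ = 91.01°  ·
  (1,2): δ = 121.39°  ·
  (1,3): δ = 79.71°  ·
  (1,4): δ = 47.03°  ✓
  (1,5): δ = 34.40°  ✓
  (2,3): δ = 138.32°  ·
  (2,4): δ = 105.64°  ·
  (2,5): δ = 24.21°  ✓
  (3,4): δ = 147.32°  ·
  (3,5): δ = 65.89°  ·
  (4,5): δ = 98.57°  ·
antipodal pairs: 5

count = 5; pairs: (0,3), (0,4), (1,4), (1,5), (2,5)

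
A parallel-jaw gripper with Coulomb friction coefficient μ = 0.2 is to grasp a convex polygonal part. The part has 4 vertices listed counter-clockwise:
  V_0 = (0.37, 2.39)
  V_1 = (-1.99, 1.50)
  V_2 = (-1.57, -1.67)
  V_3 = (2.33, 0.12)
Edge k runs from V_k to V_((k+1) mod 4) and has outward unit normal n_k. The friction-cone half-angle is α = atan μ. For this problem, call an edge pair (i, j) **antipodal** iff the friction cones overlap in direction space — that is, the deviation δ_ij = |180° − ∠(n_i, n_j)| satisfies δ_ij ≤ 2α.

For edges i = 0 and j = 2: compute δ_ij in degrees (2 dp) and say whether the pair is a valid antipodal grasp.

α = atan 0.2 = 11.31°;  2α = 22.62°
edge 0: e_0 = (-2.36, -0.89);  n_0 = (-0.3529, +0.9357)
edge 2: e_2 = (+3.90, +1.79);  n_2 = (+0.4171, -0.9088)
∠(n_0, n_2) = 176.01°
δ = |180° − 176.01°| = 3.99°
3.99° ≤ 2α = 22.62°  →  valid

δ = 3.99°, valid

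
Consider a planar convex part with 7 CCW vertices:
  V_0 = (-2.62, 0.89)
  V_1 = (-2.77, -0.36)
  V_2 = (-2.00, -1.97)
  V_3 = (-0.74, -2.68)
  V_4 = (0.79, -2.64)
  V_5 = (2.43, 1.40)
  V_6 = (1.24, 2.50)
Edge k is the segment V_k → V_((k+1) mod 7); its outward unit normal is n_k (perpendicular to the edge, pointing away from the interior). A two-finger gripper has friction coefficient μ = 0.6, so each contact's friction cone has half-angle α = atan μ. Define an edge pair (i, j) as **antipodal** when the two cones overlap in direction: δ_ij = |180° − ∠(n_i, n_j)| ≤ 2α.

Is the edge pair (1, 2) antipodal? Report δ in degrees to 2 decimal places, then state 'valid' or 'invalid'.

δ = 144.96°, invalid

α = atan 0.6 = 30.96°;  2α = 61.93°
edge 1: e_1 = (+0.77, -1.61);  n_1 = (-0.9021, -0.4315)
edge 2: e_2 = (+1.26, -0.71);  n_2 = (-0.4909, -0.8712)
∠(n_1, n_2) = 35.04°
δ = |180° − 35.04°| = 144.96°
144.96° > 2α = 61.93°  →  invalid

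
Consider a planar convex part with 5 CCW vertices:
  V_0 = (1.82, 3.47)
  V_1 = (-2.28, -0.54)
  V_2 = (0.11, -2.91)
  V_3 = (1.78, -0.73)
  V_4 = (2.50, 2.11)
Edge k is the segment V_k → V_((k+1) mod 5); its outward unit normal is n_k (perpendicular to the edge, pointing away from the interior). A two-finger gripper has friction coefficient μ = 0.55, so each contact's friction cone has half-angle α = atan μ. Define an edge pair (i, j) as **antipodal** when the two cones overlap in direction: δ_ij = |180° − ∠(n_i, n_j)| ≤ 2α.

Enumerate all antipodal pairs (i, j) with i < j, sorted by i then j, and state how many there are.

α = atan 0.55 = 28.81°;  2α = 57.62°
n_0 = (-0.6992, +0.7149)
n_1 = (-0.7041, -0.7101)
n_2 = (+0.7938, -0.6081)
n_3 = (+0.9693, -0.2457)
n_4 = (+0.8944, +0.4472)
  (0,1): δ = 89.12°  ·
  (0,2): δ = 8.18°  ✓
  (0,3): δ = 31.41°  ✓
  (0,4): δ = 72.20°  ·
  (1,2): δ = 82.69°  ·
  (1,3): δ = 59.47°  ·
  (1,4): δ = 18.68°  ✓
  (2,3): δ = 156.77°  ·
  (2,4): δ = 115.98°  ·
  (3,4): δ = 139.21°  ·
antipodal pairs: 3

count = 3; pairs: (0,2), (0,3), (1,4)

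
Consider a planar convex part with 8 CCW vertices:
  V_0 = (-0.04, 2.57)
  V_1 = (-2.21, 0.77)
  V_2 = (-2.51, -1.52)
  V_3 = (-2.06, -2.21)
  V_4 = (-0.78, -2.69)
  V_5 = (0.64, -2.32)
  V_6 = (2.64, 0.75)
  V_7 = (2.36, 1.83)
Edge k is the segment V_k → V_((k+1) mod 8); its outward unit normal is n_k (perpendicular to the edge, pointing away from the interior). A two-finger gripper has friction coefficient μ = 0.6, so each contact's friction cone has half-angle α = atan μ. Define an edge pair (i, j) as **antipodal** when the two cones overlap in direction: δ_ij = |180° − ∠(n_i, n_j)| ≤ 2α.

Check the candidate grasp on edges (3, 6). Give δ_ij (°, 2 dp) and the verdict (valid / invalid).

α = atan 0.6 = 30.96°;  2α = 61.93°
edge 3: e_3 = (+1.28, -0.48);  n_3 = (-0.3511, -0.9363)
edge 6: e_6 = (-0.28, +1.08);  n_6 = (+0.9680, +0.2510)
∠(n_3, n_6) = 125.09°
δ = |180° − 125.09°| = 54.91°
54.91° ≤ 2α = 61.93°  →  valid

δ = 54.91°, valid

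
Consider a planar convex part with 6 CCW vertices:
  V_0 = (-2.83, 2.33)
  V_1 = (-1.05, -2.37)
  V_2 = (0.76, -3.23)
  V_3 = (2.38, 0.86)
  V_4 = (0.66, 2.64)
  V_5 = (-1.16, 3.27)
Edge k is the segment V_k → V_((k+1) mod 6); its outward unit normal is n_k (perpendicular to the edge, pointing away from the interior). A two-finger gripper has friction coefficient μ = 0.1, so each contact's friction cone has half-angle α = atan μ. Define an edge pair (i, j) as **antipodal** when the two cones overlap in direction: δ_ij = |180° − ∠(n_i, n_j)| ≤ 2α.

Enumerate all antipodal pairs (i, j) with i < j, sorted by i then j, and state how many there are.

count = 1; pairs: (1,4)

α = atan 0.1 = 5.71°;  2α = 11.42°
n_0 = (-0.9352, -0.3542)
n_1 = (-0.4292, -0.9032)
n_2 = (+0.9297, -0.3683)
n_3 = (+0.7191, +0.6949)
n_4 = (+0.3271, +0.9450)
n_5 = (-0.4905, +0.8714)
  (0,1): δ = 136.16°  ·
  (0,2): δ = 42.35°  ·
  (0,3): δ = 23.28°  ·
  (0,4): δ = 50.16°  ·
  (0,5): δ = 98.63°  ·
  (1,2): δ = 86.19°  ·
  (1,3): δ = 20.57°  ·
  (1,4): δ = 6.32°  ✓
  (1,5): δ = 54.79°  ·
  (2,3): δ = 114.37°  ·
  (2,4): δ = 87.49°  ·
  (2,5): δ = 39.02°  ·
  (3,4): δ = 153.11°  ·
  (3,5): δ = 104.64°  ·
  (4,5): δ = 131.53°  ·
antipodal pairs: 1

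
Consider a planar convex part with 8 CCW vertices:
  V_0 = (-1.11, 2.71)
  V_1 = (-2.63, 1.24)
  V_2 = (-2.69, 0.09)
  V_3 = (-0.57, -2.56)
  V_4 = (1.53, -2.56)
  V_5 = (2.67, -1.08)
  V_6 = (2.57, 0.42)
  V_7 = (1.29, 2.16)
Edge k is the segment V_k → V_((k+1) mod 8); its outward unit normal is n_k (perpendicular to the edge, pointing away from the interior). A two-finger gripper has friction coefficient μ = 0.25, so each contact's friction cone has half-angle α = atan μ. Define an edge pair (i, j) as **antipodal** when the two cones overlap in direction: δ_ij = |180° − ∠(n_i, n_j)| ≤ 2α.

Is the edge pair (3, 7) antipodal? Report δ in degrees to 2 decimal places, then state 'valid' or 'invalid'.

α = atan 0.25 = 14.04°;  2α = 28.07°
edge 3: e_3 = (+2.10, +0.00);  n_3 = (+0.0000, -1.0000)
edge 7: e_7 = (-2.40, +0.55);  n_7 = (+0.2234, +0.9747)
∠(n_3, n_7) = 167.09°
δ = |180° − 167.09°| = 12.91°
12.91° ≤ 2α = 28.07°  →  valid

δ = 12.91°, valid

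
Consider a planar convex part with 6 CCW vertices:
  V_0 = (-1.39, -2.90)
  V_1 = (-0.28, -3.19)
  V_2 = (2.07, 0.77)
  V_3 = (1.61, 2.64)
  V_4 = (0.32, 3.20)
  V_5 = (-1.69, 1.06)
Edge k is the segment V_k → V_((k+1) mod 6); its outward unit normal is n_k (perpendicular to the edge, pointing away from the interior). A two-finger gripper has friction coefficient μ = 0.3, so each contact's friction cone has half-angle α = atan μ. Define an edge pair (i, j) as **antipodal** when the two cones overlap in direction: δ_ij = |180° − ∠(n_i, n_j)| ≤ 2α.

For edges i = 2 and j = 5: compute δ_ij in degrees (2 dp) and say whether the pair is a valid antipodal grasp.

α = atan 0.3 = 16.70°;  2α = 33.40°
edge 2: e_2 = (-0.46, +1.87);  n_2 = (+0.9711, +0.2389)
edge 5: e_5 = (+0.30, -3.96);  n_5 = (-0.9971, -0.0755)
∠(n_2, n_5) = 170.51°
δ = |180° − 170.51°| = 9.49°
9.49° ≤ 2α = 33.40°  →  valid

δ = 9.49°, valid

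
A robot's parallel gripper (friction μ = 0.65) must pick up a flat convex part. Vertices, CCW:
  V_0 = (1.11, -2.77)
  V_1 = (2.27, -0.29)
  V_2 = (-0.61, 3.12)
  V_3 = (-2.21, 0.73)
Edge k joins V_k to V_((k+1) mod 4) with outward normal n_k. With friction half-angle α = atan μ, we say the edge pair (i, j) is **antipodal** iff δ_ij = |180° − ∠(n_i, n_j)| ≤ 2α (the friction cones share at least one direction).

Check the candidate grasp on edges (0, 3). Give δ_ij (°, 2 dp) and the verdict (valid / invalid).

α = atan 0.65 = 33.02°;  2α = 66.05°
edge 0: e_0 = (+1.16, +2.48);  n_0 = (+0.9058, -0.4237)
edge 3: e_3 = (+3.32, -3.50);  n_3 = (-0.7255, -0.6882)
∠(n_0, n_3) = 111.44°
δ = |180° − 111.44°| = 68.56°
68.56° > 2α = 66.05°  →  invalid

δ = 68.56°, invalid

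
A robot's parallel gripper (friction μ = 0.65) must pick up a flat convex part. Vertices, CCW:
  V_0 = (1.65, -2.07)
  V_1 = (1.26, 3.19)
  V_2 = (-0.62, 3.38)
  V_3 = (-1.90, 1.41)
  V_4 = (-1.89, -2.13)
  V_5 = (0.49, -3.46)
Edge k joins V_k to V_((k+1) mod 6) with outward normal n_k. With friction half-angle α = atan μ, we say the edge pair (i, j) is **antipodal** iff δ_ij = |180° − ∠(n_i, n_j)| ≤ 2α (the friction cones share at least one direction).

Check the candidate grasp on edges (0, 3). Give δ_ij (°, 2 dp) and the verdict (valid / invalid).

α = atan 0.65 = 33.02°;  2α = 66.05°
edge 0: e_0 = (-0.39, +5.26);  n_0 = (+0.9973, +0.0739)
edge 3: e_3 = (+0.01, -3.54);  n_3 = (-1.0000, -0.0028)
∠(n_0, n_3) = 175.92°
δ = |180° − 175.92°| = 4.08°
4.08° ≤ 2α = 66.05°  →  valid

δ = 4.08°, valid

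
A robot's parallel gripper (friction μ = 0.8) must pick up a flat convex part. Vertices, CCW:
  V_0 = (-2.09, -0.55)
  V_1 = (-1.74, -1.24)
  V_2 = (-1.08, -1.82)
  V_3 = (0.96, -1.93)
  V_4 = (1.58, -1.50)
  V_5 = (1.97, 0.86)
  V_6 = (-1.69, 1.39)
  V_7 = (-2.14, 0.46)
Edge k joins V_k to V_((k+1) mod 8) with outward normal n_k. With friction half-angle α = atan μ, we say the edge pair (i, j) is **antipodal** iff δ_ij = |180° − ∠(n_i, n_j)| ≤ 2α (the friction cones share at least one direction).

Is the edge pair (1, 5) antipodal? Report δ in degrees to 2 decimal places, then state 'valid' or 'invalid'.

δ = 33.07°, valid

α = atan 0.8 = 38.66°;  2α = 77.32°
edge 1: e_1 = (+0.66, -0.58);  n_1 = (-0.6601, -0.7512)
edge 5: e_5 = (-3.66, +0.53);  n_5 = (+0.1433, +0.9897)
∠(n_1, n_5) = 146.93°
δ = |180° − 146.93°| = 33.07°
33.07° ≤ 2α = 77.32°  →  valid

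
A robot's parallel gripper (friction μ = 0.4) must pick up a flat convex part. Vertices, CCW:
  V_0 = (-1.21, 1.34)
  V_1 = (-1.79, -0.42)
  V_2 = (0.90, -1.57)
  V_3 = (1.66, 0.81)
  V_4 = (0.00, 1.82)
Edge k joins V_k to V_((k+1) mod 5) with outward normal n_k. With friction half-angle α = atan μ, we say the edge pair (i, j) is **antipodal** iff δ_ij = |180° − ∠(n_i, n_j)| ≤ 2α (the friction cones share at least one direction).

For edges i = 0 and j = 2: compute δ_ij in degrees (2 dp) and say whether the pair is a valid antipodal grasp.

α = atan 0.4 = 21.80°;  2α = 43.60°
edge 0: e_0 = (-0.58, -1.76);  n_0 = (-0.9498, +0.3130)
edge 2: e_2 = (+0.76, +2.38);  n_2 = (+0.9526, -0.3042)
∠(n_0, n_2) = 179.47°
δ = |180° − 179.47°| = 0.53°
0.53° ≤ 2α = 43.60°  →  valid

δ = 0.53°, valid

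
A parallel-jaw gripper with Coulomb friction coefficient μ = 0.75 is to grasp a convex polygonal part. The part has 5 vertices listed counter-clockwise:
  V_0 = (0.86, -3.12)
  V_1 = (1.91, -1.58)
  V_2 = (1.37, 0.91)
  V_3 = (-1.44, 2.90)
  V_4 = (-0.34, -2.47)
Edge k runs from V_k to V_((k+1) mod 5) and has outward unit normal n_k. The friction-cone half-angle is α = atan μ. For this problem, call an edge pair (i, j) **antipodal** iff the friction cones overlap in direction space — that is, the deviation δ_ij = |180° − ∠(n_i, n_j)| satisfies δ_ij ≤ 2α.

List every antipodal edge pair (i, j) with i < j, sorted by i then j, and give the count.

α = atan 0.75 = 36.87°;  2α = 73.74°
n_0 = (+0.8262, -0.5633)
n_1 = (+0.9773, +0.2119)
n_2 = (+0.5779, +0.8161)
n_3 = (-0.9797, -0.2007)
n_4 = (-0.4763, -0.8793)
  (0,1): δ = 133.48°  ·
  (0,2): δ = 91.02°  ·
  (0,3): δ = 45.86°  ✓
  (0,4): δ = 95.84°  ·
  (1,2): δ = 137.54°  ·
  (1,3): δ = 0.66°  ✓
  (1,4): δ = 49.32°  ✓
  (2,3): δ = 43.12°  ✓
  (2,4): δ = 6.86°  ✓
  (3,4): δ = 130.02°  ·
antipodal pairs: 5

count = 5; pairs: (0,3), (1,3), (1,4), (2,3), (2,4)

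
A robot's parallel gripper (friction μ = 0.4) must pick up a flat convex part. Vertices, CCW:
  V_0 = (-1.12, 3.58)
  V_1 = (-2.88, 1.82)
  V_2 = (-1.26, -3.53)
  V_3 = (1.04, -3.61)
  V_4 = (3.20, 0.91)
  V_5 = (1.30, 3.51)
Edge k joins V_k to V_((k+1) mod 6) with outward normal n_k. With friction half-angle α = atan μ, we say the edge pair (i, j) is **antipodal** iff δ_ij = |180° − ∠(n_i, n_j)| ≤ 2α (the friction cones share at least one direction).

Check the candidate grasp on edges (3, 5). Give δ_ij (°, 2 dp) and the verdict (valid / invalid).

α = atan 0.4 = 21.80°;  2α = 43.60°
edge 3: e_3 = (+2.16, +4.52);  n_3 = (+0.9023, -0.4312)
edge 5: e_5 = (-2.42, +0.07);  n_5 = (+0.0289, +0.9996)
∠(n_3, n_5) = 113.89°
δ = |180° − 113.89°| = 66.11°
66.11° > 2α = 43.60°  →  invalid

δ = 66.11°, invalid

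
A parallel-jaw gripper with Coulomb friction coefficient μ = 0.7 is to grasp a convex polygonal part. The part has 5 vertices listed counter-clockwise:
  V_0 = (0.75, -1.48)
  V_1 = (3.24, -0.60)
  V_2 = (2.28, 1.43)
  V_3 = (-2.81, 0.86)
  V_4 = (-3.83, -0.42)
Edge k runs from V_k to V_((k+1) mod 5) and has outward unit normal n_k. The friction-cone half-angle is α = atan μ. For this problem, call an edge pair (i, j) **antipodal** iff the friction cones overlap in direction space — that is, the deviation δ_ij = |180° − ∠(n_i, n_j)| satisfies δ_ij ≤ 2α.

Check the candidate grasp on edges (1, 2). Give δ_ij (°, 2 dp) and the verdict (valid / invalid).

α = atan 0.7 = 34.99°;  2α = 69.98°
edge 1: e_1 = (-0.96, +2.03);  n_1 = (+0.9040, +0.4275)
edge 2: e_2 = (-5.09, -0.57);  n_2 = (-0.1113, +0.9938)
∠(n_1, n_2) = 71.08°
δ = |180° − 71.08°| = 108.92°
108.92° > 2α = 69.98°  →  invalid

δ = 108.92°, invalid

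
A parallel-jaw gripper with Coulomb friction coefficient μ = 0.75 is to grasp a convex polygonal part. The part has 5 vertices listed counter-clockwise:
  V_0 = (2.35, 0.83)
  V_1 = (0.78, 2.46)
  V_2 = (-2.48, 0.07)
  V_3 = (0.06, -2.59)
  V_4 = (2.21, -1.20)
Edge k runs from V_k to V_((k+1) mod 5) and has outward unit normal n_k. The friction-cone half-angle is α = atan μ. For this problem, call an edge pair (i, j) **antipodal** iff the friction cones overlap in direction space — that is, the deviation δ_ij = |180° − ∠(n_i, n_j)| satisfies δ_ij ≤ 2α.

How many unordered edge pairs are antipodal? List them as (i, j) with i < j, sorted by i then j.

α = atan 0.75 = 36.87°;  2α = 73.74°
n_0 = (+0.7202, +0.6937)
n_1 = (-0.5913, +0.8065)
n_2 = (-0.7232, -0.6906)
n_3 = (+0.5429, -0.8398)
n_4 = (+0.9976, -0.0688)
  (0,1): δ = 97.68°  ·
  (0,2): δ = 0.25°  ✓
  (0,3): δ = 78.96°  ·
  (0,4): δ = 132.13°  ·
  (1,2): δ = 82.57°  ·
  (1,3): δ = 3.36°  ✓
  (1,4): δ = 49.81°  ✓
  (2,3): δ = 100.79°  ·
  (2,4): δ = 47.62°  ✓
  (3,4): δ = 126.83°  ·
antipodal pairs: 4

count = 4; pairs: (0,2), (1,3), (1,4), (2,4)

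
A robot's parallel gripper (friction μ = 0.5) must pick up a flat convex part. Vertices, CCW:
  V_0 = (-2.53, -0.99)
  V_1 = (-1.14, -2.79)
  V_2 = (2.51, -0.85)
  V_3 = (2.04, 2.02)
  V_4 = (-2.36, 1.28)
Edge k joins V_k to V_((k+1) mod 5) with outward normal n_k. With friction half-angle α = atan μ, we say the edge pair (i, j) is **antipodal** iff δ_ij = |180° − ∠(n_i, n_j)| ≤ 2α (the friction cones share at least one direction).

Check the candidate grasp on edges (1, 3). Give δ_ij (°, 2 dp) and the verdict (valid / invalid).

δ = 18.44°, valid

α = atan 0.5 = 26.57°;  2α = 53.13°
edge 1: e_1 = (+3.65, +1.94);  n_1 = (+0.4693, -0.8830)
edge 3: e_3 = (-4.40, -0.74);  n_3 = (-0.1659, +0.9862)
∠(n_1, n_3) = 161.56°
δ = |180° − 161.56°| = 18.44°
18.44° ≤ 2α = 53.13°  →  valid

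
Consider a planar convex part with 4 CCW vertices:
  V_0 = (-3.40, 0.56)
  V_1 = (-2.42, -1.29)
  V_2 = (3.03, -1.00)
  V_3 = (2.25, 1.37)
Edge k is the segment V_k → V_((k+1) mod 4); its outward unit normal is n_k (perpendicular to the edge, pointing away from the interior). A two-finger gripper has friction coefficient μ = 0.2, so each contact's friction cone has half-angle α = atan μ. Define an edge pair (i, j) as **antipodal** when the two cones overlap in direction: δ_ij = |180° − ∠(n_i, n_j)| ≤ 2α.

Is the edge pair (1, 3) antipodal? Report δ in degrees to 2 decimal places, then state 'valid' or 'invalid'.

α = atan 0.2 = 11.31°;  2α = 22.62°
edge 1: e_1 = (+5.45, +0.29);  n_1 = (+0.0531, -0.9986)
edge 3: e_3 = (-5.65, -0.81);  n_3 = (-0.1419, +0.9899)
∠(n_1, n_3) = 174.89°
δ = |180° − 174.89°| = 5.11°
5.11° ≤ 2α = 22.62°  →  valid

δ = 5.11°, valid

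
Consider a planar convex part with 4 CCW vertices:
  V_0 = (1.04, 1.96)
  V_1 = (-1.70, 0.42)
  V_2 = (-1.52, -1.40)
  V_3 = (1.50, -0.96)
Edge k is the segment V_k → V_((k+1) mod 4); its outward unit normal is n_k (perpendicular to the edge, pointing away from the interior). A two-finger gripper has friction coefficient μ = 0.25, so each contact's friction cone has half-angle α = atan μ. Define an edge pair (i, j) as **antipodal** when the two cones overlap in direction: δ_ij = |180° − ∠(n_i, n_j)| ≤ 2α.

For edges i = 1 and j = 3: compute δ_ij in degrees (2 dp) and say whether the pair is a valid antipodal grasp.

α = atan 0.25 = 14.04°;  2α = 28.07°
edge 1: e_1 = (+0.18, -1.82);  n_1 = (-0.9951, -0.0984)
edge 3: e_3 = (-0.46, +2.92);  n_3 = (+0.9878, +0.1556)
∠(n_1, n_3) = 176.70°
δ = |180° − 176.70°| = 3.30°
3.30° ≤ 2α = 28.07°  →  valid

δ = 3.30°, valid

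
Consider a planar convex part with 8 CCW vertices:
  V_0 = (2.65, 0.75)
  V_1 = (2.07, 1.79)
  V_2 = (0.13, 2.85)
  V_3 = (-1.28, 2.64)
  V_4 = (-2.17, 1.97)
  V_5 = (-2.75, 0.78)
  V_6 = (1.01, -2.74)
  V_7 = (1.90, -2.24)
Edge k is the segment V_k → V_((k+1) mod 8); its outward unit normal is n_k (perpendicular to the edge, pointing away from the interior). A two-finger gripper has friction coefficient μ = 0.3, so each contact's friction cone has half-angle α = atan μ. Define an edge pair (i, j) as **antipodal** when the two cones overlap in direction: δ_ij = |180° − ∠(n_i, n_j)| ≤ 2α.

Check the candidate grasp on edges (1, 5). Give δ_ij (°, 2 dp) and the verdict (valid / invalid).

α = atan 0.3 = 16.70°;  2α = 33.40°
edge 1: e_1 = (-1.94, +1.06);  n_1 = (+0.4795, +0.8775)
edge 5: e_5 = (+3.76, -3.52);  n_5 = (-0.6834, -0.7300)
∠(n_1, n_5) = 165.54°
δ = |180° − 165.54°| = 14.46°
14.46° ≤ 2α = 33.40°  →  valid

δ = 14.46°, valid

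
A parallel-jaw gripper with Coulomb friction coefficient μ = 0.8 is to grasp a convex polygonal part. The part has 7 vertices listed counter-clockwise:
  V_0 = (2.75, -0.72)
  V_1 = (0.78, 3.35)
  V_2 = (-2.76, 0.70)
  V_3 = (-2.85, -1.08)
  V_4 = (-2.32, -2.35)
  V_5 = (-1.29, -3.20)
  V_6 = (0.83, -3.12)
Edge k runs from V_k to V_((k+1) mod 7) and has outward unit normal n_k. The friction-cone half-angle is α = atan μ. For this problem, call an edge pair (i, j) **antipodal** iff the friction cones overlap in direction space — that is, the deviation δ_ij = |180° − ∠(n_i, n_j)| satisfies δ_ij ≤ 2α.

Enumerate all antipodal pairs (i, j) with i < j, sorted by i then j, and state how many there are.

count = 9; pairs: (0,2), (0,3), (0,4), (0,5), (1,4), (1,5), (1,6), (2,6), (3,6)

α = atan 0.8 = 38.66°;  2α = 77.32°
n_0 = (+0.9001, +0.4357)
n_1 = (-0.5993, +0.8005)
n_2 = (-0.9987, +0.0505)
n_3 = (-0.9229, -0.3851)
n_4 = (-0.6365, -0.7713)
n_5 = (+0.0377, -0.9993)
n_6 = (+0.7809, -0.6247)
  (0,1): δ = 79.01°  ·
  (0,2): δ = 28.72°  ✓
  (0,3): δ = 3.18°  ✓
  (0,4): δ = 24.64°  ✓
  (0,5): δ = 66.33°  ✓
  (0,6): δ = 115.51°  ·
  (1,2): δ = 129.71°  ·
  (1,3): δ = 104.17°  ·
  (1,4): δ = 76.35°  ✓
  (1,5): δ = 34.66°  ✓
  (1,6): δ = 14.52°  ✓
  (2,3): δ = 154.45°  ·
  (2,4): δ = 126.64°  ·
  (2,5): δ = 84.94°  ·
  (2,6): δ = 35.77°  ✓
  (3,4): δ = 152.18°  ·
  (3,5): δ = 110.49°  ·
  (3,6): δ = 61.31°  ✓
  (4,5): δ = 138.31°  ·
  (4,6): δ = 89.13°  ·
  (5,6): δ = 130.82°  ·
antipodal pairs: 9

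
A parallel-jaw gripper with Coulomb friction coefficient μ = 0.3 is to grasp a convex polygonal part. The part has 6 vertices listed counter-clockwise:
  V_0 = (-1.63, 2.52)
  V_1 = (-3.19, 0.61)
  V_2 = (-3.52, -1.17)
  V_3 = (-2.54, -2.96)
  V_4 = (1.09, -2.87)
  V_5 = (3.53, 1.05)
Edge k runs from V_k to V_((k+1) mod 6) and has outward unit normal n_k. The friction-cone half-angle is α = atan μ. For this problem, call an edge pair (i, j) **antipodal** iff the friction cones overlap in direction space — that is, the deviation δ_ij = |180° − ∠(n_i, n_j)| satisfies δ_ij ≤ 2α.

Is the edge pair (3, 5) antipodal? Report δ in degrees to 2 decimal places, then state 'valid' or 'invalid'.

δ = 17.32°, valid

α = atan 0.3 = 16.70°;  2α = 33.40°
edge 3: e_3 = (+3.63, +0.09);  n_3 = (+0.0248, -0.9997)
edge 5: e_5 = (-5.16, +1.47);  n_5 = (+0.2740, +0.9617)
∠(n_3, n_5) = 162.68°
δ = |180° − 162.68°| = 17.32°
17.32° ≤ 2α = 33.40°  →  valid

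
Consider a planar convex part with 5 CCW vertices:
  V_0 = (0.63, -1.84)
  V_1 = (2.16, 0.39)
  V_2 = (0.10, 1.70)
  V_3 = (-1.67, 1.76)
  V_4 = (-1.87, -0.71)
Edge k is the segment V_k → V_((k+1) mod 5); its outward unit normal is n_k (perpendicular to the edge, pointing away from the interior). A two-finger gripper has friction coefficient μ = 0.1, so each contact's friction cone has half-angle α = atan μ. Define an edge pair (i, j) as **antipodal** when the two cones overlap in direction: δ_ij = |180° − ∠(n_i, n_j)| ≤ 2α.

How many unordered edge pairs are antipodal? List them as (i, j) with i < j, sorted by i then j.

count = 1; pairs: (1,4)

α = atan 0.1 = 5.71°;  2α = 11.42°
n_0 = (+0.8246, -0.5657)
n_1 = (+0.5366, +0.8438)
n_2 = (+0.0339, +0.9994)
n_3 = (-0.9967, +0.0807)
n_4 = (-0.4119, -0.9112)
  (0,1): δ = 88.00°  ·
  (0,2): δ = 57.49°  ·
  (0,3): δ = 29.82°  ·
  (0,4): δ = 100.13°  ·
  (1,2): δ = 149.49°  ·
  (1,3): δ = 62.18°  ·
  (1,4): δ = 8.13°  ✓
  (2,3): δ = 92.69°  ·
  (2,4): δ = 22.38°  ·
  (3,4): δ = 109.69°  ·
antipodal pairs: 1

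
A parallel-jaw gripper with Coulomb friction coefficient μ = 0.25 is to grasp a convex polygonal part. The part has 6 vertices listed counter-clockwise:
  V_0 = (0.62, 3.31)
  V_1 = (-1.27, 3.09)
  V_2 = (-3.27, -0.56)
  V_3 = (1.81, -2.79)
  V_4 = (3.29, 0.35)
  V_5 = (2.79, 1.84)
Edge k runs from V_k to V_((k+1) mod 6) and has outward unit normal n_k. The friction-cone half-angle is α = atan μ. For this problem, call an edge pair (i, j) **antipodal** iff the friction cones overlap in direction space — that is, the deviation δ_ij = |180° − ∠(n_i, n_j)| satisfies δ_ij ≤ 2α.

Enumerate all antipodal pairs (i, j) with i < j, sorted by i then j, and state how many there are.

α = atan 0.25 = 14.04°;  2α = 28.07°
n_0 = (-0.1156, +0.9933)
n_1 = (-0.8770, +0.4805)
n_2 = (-0.4020, -0.9157)
n_3 = (+0.9046, -0.4264)
n_4 = (+0.9480, +0.3181)
n_5 = (+0.5608, +0.8279)
  (0,1): δ = 125.36°  ·
  (0,2): δ = 30.34°  ·
  (0,3): δ = 58.12°  ·
  (0,4): δ = 101.91°  ·
  (0,5): δ = 139.25°  ·
  (1,2): δ = 84.98°  ·
  (1,3): δ = 3.48°  ✓
  (1,4): δ = 47.27°  ·
  (1,5): δ = 84.61°  ·
  (2,3): δ = 91.54°  ·
  (2,4): δ = 47.75°  ·
  (2,5): δ = 10.41°  ✓
  (3,4): δ = 136.21°  ·
  (3,5): δ = 98.88°  ·
  (4,5): δ = 142.66°  ·
antipodal pairs: 2

count = 2; pairs: (1,3), (2,5)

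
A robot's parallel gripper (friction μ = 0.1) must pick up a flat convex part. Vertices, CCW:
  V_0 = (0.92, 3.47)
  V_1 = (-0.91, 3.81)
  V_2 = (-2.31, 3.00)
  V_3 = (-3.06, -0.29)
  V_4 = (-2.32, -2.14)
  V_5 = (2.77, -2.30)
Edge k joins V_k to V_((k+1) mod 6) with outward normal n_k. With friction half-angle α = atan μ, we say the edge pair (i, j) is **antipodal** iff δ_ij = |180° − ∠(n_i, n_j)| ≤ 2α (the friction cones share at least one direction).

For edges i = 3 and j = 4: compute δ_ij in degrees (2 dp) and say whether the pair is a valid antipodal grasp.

δ = 113.60°, invalid

α = atan 0.1 = 5.71°;  2α = 11.42°
edge 3: e_3 = (+0.74, -1.85);  n_3 = (-0.9285, -0.3714)
edge 4: e_4 = (+5.09, -0.16);  n_4 = (-0.0314, -0.9995)
∠(n_3, n_4) = 66.40°
δ = |180° − 66.40°| = 113.60°
113.60° > 2α = 11.42°  →  invalid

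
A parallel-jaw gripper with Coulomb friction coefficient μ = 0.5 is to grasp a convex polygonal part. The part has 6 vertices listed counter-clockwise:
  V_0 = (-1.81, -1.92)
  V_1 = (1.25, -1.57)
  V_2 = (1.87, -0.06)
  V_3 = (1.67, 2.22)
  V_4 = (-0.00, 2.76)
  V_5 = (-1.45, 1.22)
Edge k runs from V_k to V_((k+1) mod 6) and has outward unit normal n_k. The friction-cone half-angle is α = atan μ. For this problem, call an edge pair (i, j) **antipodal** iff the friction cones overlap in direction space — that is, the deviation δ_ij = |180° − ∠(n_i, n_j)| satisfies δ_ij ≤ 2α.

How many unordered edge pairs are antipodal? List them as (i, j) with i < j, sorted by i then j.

α = atan 0.5 = 26.57°;  2α = 53.13°
n_0 = (+0.1136, -0.9935)
n_1 = (+0.9251, -0.3798)
n_2 = (+0.9962, +0.0874)
n_3 = (+0.3077, +0.9515)
n_4 = (-0.7281, +0.6855)
n_5 = (-0.9935, +0.1139)
  (0,1): δ = 118.85°  ·
  (0,2): δ = 91.51°  ·
  (0,3): δ = 24.44°  ✓
  (0,4): δ = 40.20°  ✓
  (0,5): δ = 76.93°  ·
  (1,2): δ = 152.66°  ·
  (1,3): δ = 85.60°  ·
  (1,4): δ = 20.95°  ✓
  (1,5): δ = 15.78°  ✓
  (2,3): δ = 112.93°  ·
  (2,4): δ = 48.29°  ✓
  (2,5): δ = 11.55°  ✓
  (3,4): δ = 115.36°  ·
  (3,5): δ = 78.62°  ·
  (4,5): δ = 143.26°  ·
antipodal pairs: 6

count = 6; pairs: (0,3), (0,4), (1,4), (1,5), (2,4), (2,5)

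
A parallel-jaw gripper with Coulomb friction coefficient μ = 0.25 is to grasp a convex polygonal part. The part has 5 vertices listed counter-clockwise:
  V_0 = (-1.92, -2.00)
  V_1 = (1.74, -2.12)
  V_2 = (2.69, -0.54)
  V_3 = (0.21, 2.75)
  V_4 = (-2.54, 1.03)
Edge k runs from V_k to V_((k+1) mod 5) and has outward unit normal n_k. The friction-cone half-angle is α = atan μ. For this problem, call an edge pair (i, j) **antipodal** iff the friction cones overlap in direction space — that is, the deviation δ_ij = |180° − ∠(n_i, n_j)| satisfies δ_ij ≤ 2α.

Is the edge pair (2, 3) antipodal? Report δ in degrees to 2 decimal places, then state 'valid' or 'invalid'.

α = atan 0.25 = 14.04°;  2α = 28.07°
edge 2: e_2 = (-2.48, +3.29);  n_2 = (+0.7985, +0.6019)
edge 3: e_3 = (-2.75, -1.72);  n_3 = (-0.5303, +0.8478)
∠(n_2, n_3) = 85.02°
δ = |180° − 85.02°| = 94.98°
94.98° > 2α = 28.07°  →  invalid

δ = 94.98°, invalid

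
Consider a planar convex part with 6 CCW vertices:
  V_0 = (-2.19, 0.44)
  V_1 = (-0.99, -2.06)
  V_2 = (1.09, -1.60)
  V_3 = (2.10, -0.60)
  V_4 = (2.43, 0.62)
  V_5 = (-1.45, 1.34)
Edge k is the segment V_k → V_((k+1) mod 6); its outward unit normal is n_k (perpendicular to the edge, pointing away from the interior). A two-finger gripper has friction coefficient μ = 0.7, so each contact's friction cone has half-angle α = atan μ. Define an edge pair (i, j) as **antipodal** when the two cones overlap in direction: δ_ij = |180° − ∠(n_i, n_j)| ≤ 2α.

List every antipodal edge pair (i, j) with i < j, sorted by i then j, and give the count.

count = 7; pairs: (0,3), (0,4), (1,4), (1,5), (2,4), (2,5), (3,5)

α = atan 0.7 = 34.99°;  2α = 69.98°
n_0 = (-0.9015, -0.4327)
n_1 = (+0.2159, -0.9764)
n_2 = (+0.7036, -0.7106)
n_3 = (+0.9653, -0.2611)
n_4 = (+0.1825, +0.9832)
n_5 = (-0.7724, +0.6351)
  (0,1): δ = 103.17°  ·
  (0,2): δ = 70.93°  ·
  (0,3): δ = 40.78°  ✓
  (0,4): δ = 53.85°  ✓
  (0,5): δ = 114.93°  ·
  (1,2): δ = 147.76°  ·
  (1,3): δ = 117.61°  ·
  (1,4): δ = 22.98°  ✓
  (1,5): δ = 38.10°  ✓
  (2,3): δ = 149.85°  ·
  (2,4): δ = 55.23°  ✓
  (2,5): δ = 5.86°  ✓
  (3,4): δ = 85.38°  ·
  (3,5): δ = 24.29°  ✓
  (4,5): δ = 118.92°  ·
antipodal pairs: 7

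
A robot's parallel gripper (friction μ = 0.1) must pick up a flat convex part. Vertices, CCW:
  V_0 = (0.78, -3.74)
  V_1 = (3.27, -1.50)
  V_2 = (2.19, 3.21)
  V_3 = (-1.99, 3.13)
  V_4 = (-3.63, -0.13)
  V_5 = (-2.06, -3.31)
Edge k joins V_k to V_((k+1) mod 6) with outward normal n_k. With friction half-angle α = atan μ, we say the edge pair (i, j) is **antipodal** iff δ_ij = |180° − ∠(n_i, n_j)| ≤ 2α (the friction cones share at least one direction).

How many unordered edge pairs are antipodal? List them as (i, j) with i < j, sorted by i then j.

α = atan 0.1 = 5.71°;  2α = 11.42°
n_0 = (+0.6688, -0.7434)
n_1 = (+0.9747, +0.2235)
n_2 = (-0.0191, +0.9998)
n_3 = (-0.8933, +0.4494)
n_4 = (-0.8967, -0.4427)
n_5 = (-0.1497, -0.9887)
  (0,1): δ = 119.06°  ·
  (0,2): δ = 40.88°  ·
  (0,3): δ = 21.32°  ·
  (0,4): δ = 74.30°  ·
  (0,5): δ = 129.42°  ·
  (1,2): δ = 101.82°  ·
  (1,3): δ = 39.62°  ·
  (1,4): δ = 13.36°  ·
  (1,5): δ = 68.48°  ·
  (2,3): δ = 117.80°  ·
  (2,4): δ = 64.82°  ·
  (2,5): δ = 9.71°  ✓
  (3,4): δ = 127.02°  ·
  (3,5): δ = 71.90°  ·
  (4,5): δ = 124.89°  ·
antipodal pairs: 1

count = 1; pairs: (2,5)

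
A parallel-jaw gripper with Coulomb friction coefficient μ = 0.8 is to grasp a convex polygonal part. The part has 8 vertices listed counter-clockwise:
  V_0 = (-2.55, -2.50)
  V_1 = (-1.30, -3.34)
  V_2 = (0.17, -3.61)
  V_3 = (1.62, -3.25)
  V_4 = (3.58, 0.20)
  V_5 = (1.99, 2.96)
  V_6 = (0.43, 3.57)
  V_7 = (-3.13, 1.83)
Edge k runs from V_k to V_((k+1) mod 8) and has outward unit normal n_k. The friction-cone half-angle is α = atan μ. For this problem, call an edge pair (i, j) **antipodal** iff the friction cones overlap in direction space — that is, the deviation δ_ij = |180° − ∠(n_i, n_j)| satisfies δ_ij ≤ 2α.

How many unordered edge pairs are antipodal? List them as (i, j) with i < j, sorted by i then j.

α = atan 0.8 = 38.66°;  2α = 77.32°
n_0 = (-0.5578, -0.8300)
n_1 = (-0.1807, -0.9835)
n_2 = (+0.2410, -0.9705)
n_3 = (+0.8695, -0.4940)
n_4 = (+0.8665, +0.4992)
n_5 = (+0.3642, +0.9313)
n_6 = (-0.4391, +0.8984)
n_7 = (-0.9911, -0.1328)
  (0,1): δ = 156.51°  ·
  (0,2): δ = 132.16°  ·
  (0,3): δ = 85.70°  ·
  (0,4): δ = 26.15°  ✓
  (0,5): δ = 12.54°  ✓
  (0,6): δ = 59.95°  ✓
  (0,7): δ = 131.53°  ·
  (1,2): δ = 155.65°  ·
  (1,3): δ = 109.19°  ·
  (1,4): δ = 49.65°  ✓
  (1,5): δ = 10.95°  ✓
  (1,6): δ = 36.46°  ✓
  (1,7): δ = 108.04°  ·
  (2,3): δ = 133.54°  ·
  (2,4): δ = 74.00°  ✓
  (2,5): δ = 35.30°  ✓
  (2,6): δ = 12.10°  ✓
  (2,7): δ = 83.69°  ·
  (3,4): δ = 120.45°  ·
  (3,5): δ = 81.76°  ·
  (3,6): δ = 34.35°  ✓
  (3,7): δ = 37.23°  ✓
  (4,5): δ = 141.30°  ·
  (4,6): δ = 93.90°  ·
  (4,7): δ = 22.32°  ✓
  (5,6): δ = 132.60°  ·
  (5,7): δ = 61.01°  ✓
  (6,7): δ = 108.42°  ·
antipodal pairs: 13

count = 13; pairs: (0,4), (0,5), (0,6), (1,4), (1,5), (1,6), (2,4), (2,5), (2,6), (3,6), (3,7), (4,7), (5,7)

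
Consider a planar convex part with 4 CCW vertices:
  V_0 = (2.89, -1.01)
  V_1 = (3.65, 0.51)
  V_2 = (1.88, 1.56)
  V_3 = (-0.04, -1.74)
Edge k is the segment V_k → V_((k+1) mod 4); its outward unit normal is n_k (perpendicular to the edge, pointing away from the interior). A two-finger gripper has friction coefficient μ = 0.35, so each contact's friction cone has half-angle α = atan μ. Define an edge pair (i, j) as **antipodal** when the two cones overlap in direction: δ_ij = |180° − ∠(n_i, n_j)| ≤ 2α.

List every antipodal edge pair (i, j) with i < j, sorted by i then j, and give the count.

α = atan 0.35 = 19.29°;  2α = 38.58°
n_0 = (+0.8944, -0.4472)
n_1 = (+0.5102, +0.8601)
n_2 = (-0.8643, +0.5029)
n_3 = (+0.2418, -0.9703)
  (0,1): δ = 94.11°  ·
  (0,2): δ = 3.63°  ✓
  (0,3): δ = 130.56°  ·
  (1,2): δ = 89.51°  ·
  (1,3): δ = 44.67°  ·
  (2,3): δ = 45.82°  ·
antipodal pairs: 1

count = 1; pairs: (0,2)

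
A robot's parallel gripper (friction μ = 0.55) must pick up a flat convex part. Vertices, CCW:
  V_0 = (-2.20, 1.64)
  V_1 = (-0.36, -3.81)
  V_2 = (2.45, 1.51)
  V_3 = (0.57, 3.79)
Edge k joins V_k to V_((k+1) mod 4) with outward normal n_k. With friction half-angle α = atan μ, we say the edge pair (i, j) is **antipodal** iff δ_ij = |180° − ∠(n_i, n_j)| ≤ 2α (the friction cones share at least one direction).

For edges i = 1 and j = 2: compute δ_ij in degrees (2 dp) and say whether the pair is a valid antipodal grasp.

δ = 112.65°, invalid

α = atan 0.55 = 28.81°;  2α = 57.62°
edge 1: e_1 = (+2.81, +5.32);  n_1 = (+0.8842, -0.4670)
edge 2: e_2 = (-1.88, +2.28);  n_2 = (+0.7715, +0.6362)
∠(n_1, n_2) = 67.35°
δ = |180° − 67.35°| = 112.65°
112.65° > 2α = 57.62°  →  invalid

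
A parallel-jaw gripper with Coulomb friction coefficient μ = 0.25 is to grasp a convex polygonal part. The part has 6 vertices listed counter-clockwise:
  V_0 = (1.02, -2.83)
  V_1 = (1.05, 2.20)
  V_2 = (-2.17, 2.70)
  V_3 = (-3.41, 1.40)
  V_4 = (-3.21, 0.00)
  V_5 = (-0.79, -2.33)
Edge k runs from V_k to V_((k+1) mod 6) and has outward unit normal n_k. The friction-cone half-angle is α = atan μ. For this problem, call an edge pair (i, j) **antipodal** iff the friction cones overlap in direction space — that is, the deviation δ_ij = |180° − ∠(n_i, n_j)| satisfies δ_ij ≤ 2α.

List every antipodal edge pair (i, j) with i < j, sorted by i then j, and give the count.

count = 2; pairs: (0,3), (1,5)

α = atan 0.25 = 14.04°;  2α = 28.07°
n_0 = (+1.0000, -0.0060)
n_1 = (+0.1534, +0.9882)
n_2 = (-0.7236, +0.6902)
n_3 = (-0.9899, -0.1414)
n_4 = (-0.6936, -0.7204)
n_5 = (-0.2663, -0.9639)
  (0,1): δ = 98.48°  ·
  (0,2): δ = 43.31°  ·
  (0,3): δ = 8.47°  ✓
  (0,4): δ = 46.43°  ·
  (0,5): δ = 74.90°  ·
  (1,2): δ = 124.82°  ·
  (1,3): δ = 73.04°  ·
  (1,4): δ = 35.09°  ·
  (1,5): δ = 6.62°  ✓
  (2,3): δ = 128.22°  ·
  (2,4): δ = 90.27°  ·
  (2,5): δ = 61.80°  ·
  (3,4): δ = 142.04°  ·
  (3,5): δ = 113.57°  ·
  (4,5): δ = 151.53°  ·
antipodal pairs: 2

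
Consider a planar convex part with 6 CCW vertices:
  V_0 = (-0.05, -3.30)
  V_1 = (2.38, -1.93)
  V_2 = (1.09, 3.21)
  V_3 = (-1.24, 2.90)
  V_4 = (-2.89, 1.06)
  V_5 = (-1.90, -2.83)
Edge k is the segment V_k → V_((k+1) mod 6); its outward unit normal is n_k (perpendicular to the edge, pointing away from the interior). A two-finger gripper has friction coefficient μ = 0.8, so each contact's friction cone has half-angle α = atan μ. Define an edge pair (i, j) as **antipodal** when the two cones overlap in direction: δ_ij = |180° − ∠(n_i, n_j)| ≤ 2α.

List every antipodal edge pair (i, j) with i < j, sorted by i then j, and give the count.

count = 8; pairs: (0,2), (0,3), (0,4), (1,3), (1,4), (1,5), (2,5), (3,5)

α = atan 0.8 = 38.66°;  2α = 77.32°
n_0 = (+0.4911, -0.8711)
n_1 = (+0.9699, +0.2434)
n_2 = (-0.1319, +0.9913)
n_3 = (-0.7445, +0.6676)
n_4 = (-0.9691, -0.2466)
n_5 = (-0.2462, -0.9692)
  (0,1): δ = 105.33°  ·
  (0,2): δ = 21.84°  ✓
  (0,3): δ = 18.70°  ✓
  (0,4): δ = 74.86°  ✓
  (0,5): δ = 136.33°  ·
  (1,2): δ = 96.51°  ·
  (1,3): δ = 55.97°  ✓
  (1,4): δ = 0.19°  ✓
  (1,5): δ = 61.66°  ✓
  (2,3): δ = 139.46°  ·
  (2,4): δ = 83.30°  ·
  (2,5): δ = 21.83°  ✓
  (3,4): δ = 123.84°  ·
  (3,5): δ = 62.37°  ✓
  (4,5): δ = 118.53°  ·
antipodal pairs: 8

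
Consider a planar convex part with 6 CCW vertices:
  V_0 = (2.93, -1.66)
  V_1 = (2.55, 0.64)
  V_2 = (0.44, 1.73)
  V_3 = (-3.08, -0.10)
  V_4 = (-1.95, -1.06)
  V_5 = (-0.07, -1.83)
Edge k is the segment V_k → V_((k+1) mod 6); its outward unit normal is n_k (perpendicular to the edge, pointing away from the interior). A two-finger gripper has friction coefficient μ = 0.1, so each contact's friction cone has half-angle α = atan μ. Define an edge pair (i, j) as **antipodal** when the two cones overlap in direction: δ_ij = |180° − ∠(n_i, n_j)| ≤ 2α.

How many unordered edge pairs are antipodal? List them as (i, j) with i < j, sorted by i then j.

count = 1; pairs: (1,4)

α = atan 0.1 = 5.71°;  2α = 11.42°
n_0 = (+0.9866, +0.1630)
n_1 = (+0.4590, +0.8885)
n_2 = (-0.4613, +0.8873)
n_3 = (-0.6475, -0.7621)
n_4 = (-0.3790, -0.9254)
n_5 = (+0.0566, -0.9984)
  (0,1): δ = 126.70°  ·
  (0,2): δ = 71.91°  ·
  (0,3): δ = 40.27°  ·
  (0,4): δ = 58.35°  ·
  (0,5): δ = 83.86°  ·
  (1,2): δ = 125.21°  ·
  (1,3): δ = 13.03°  ·
  (1,4): δ = 5.05°  ✓
  (1,5): δ = 30.56°  ·
  (2,3): δ = 67.82°  ·
  (2,4): δ = 49.74°  ·
  (2,5): δ = 24.23°  ·
  (3,4): δ = 161.92°  ·
  (3,5): δ = 136.41°  ·
  (4,5): δ = 154.48°  ·
antipodal pairs: 1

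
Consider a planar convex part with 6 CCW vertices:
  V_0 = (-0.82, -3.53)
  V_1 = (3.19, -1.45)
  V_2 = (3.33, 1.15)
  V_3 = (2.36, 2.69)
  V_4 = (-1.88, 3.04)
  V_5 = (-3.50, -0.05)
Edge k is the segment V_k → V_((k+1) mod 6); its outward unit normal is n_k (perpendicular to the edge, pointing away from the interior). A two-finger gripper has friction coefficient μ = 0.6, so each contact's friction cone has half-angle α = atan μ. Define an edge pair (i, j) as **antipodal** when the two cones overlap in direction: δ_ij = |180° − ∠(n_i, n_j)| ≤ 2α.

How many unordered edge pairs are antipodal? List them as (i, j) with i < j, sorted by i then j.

count = 7; pairs: (0,3), (0,4), (1,4), (1,5), (2,4), (2,5), (3,5)

α = atan 0.6 = 30.96°;  2α = 61.93°
n_0 = (+0.4604, -0.8877)
n_1 = (+0.9986, -0.0538)
n_2 = (+0.8461, +0.5330)
n_3 = (+0.0823, +0.9966)
n_4 = (-0.8857, +0.4643)
n_5 = (-0.7923, -0.6102)
  (0,1): δ = 120.50°  ·
  (0,2): δ = 85.21°  ·
  (0,3): δ = 32.13°  ✓
  (0,4): δ = 34.92°  ✓
  (0,5): δ = 100.18°  ·
  (1,2): δ = 144.71°  ·
  (1,3): δ = 91.64°  ·
  (1,4): δ = 24.58°  ✓
  (1,5): δ = 40.68°  ✓
  (2,3): δ = 126.92°  ·
  (2,4): δ = 59.87°  ✓
  (2,5): δ = 5.39°  ✓
  (3,4): δ = 112.95°  ·
  (3,5): δ = 47.68°  ✓
  (4,5): δ = 114.73°  ·
antipodal pairs: 7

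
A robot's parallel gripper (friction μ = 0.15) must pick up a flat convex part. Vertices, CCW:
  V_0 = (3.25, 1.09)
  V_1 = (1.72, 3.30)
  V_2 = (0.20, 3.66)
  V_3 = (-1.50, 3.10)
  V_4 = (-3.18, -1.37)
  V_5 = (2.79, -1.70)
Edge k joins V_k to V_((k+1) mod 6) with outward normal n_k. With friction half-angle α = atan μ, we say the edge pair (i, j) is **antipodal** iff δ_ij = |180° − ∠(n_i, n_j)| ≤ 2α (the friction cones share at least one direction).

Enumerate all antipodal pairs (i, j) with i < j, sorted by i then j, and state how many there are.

count = 2; pairs: (1,4), (3,5)

α = atan 0.15 = 8.53°;  2α = 17.06°
n_0 = (+0.8222, +0.5692)
n_1 = (+0.2305, +0.9731)
n_2 = (-0.3129, +0.9498)
n_3 = (-0.9361, +0.3518)
n_4 = (-0.0552, -0.9985)
n_5 = (+0.9867, -0.1627)
  (0,1): δ = 138.02°  ·
  (0,2): δ = 106.46°  ·
  (0,3): δ = 55.29°  ·
  (0,4): δ = 52.14°  ·
  (0,5): δ = 135.94°  ·
  (1,2): δ = 148.44°  ·
  (1,3): δ = 97.27°  ·
  (1,4): δ = 10.16°  ✓
  (1,5): δ = 93.96°  ·
  (2,3): δ = 128.83°  ·
  (2,4): δ = 21.40°  ·
  (2,5): δ = 62.41°  ·
  (3,4): δ = 72.57°  ·
  (3,5): δ = 11.24°  ✓
  (4,5): δ = 96.20°  ·
antipodal pairs: 2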